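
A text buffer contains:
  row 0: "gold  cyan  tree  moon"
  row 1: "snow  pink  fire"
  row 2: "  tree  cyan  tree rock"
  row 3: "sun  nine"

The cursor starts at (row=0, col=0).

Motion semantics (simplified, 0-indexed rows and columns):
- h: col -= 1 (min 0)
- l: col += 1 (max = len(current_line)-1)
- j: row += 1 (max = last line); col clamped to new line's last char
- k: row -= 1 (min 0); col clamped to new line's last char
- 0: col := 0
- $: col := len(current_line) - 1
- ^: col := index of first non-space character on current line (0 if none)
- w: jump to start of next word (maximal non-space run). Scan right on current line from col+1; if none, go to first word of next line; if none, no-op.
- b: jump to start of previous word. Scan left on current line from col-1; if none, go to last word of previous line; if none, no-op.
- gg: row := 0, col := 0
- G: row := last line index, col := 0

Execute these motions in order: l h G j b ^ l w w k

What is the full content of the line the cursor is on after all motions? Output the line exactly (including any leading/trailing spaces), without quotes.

Answer: snow  pink  fire

Derivation:
After 1 (l): row=0 col=1 char='o'
After 2 (h): row=0 col=0 char='g'
After 3 (G): row=3 col=0 char='s'
After 4 (j): row=3 col=0 char='s'
After 5 (b): row=2 col=19 char='r'
After 6 (^): row=2 col=2 char='t'
After 7 (l): row=2 col=3 char='r'
After 8 (w): row=2 col=8 char='c'
After 9 (w): row=2 col=14 char='t'
After 10 (k): row=1 col=14 char='r'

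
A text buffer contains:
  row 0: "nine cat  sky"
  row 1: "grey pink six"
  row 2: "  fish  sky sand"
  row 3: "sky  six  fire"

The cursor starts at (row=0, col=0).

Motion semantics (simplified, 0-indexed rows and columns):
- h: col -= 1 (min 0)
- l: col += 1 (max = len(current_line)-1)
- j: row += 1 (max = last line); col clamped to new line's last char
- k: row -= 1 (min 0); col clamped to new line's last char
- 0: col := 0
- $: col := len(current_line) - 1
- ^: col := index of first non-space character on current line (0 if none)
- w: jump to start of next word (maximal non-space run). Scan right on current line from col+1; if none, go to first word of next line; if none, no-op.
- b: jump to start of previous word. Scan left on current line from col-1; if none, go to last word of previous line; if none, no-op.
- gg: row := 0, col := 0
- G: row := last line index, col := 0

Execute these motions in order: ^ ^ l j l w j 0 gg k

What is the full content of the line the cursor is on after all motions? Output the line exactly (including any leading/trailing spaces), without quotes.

After 1 (^): row=0 col=0 char='n'
After 2 (^): row=0 col=0 char='n'
After 3 (l): row=0 col=1 char='i'
After 4 (j): row=1 col=1 char='r'
After 5 (l): row=1 col=2 char='e'
After 6 (w): row=1 col=5 char='p'
After 7 (j): row=2 col=5 char='h'
After 8 (0): row=2 col=0 char='_'
After 9 (gg): row=0 col=0 char='n'
After 10 (k): row=0 col=0 char='n'

Answer: nine cat  sky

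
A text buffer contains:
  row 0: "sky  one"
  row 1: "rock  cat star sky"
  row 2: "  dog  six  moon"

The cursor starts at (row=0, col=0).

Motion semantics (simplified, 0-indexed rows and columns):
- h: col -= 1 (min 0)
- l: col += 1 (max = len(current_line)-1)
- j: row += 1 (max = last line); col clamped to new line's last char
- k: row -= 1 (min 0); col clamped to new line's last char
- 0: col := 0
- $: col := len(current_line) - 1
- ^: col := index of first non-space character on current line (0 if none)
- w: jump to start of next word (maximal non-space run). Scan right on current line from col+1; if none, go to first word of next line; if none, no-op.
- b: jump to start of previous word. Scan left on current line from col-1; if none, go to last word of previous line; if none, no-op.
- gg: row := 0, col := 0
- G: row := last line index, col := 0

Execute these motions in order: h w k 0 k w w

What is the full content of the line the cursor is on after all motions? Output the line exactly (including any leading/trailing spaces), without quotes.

Answer: rock  cat star sky

Derivation:
After 1 (h): row=0 col=0 char='s'
After 2 (w): row=0 col=5 char='o'
After 3 (k): row=0 col=5 char='o'
After 4 (0): row=0 col=0 char='s'
After 5 (k): row=0 col=0 char='s'
After 6 (w): row=0 col=5 char='o'
After 7 (w): row=1 col=0 char='r'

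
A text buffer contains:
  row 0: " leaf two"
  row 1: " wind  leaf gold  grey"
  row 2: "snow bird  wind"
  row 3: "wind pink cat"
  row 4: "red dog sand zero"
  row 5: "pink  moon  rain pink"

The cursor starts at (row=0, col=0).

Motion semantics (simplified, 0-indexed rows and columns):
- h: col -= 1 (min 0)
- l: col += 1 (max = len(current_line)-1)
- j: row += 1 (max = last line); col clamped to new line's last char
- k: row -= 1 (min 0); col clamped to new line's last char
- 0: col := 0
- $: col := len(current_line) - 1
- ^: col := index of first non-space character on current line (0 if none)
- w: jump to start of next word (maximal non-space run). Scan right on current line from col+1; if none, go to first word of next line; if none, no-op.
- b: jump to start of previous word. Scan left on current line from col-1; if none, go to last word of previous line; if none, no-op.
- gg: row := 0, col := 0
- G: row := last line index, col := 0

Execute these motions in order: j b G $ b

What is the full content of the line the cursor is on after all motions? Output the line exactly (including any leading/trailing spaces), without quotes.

After 1 (j): row=1 col=0 char='_'
After 2 (b): row=0 col=6 char='t'
After 3 (G): row=5 col=0 char='p'
After 4 ($): row=5 col=20 char='k'
After 5 (b): row=5 col=17 char='p'

Answer: pink  moon  rain pink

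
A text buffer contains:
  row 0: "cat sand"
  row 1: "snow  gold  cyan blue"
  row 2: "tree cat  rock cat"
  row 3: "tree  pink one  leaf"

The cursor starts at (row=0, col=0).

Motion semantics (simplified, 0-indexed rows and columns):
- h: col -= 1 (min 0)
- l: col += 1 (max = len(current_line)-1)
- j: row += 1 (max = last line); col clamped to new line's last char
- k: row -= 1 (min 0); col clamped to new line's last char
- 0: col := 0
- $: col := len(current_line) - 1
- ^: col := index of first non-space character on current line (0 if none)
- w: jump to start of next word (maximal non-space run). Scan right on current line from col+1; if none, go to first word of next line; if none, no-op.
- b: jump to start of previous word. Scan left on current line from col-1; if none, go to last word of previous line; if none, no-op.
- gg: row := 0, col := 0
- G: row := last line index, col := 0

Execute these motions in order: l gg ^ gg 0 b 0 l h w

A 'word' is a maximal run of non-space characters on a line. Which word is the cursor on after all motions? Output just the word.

After 1 (l): row=0 col=1 char='a'
After 2 (gg): row=0 col=0 char='c'
After 3 (^): row=0 col=0 char='c'
After 4 (gg): row=0 col=0 char='c'
After 5 (0): row=0 col=0 char='c'
After 6 (b): row=0 col=0 char='c'
After 7 (0): row=0 col=0 char='c'
After 8 (l): row=0 col=1 char='a'
After 9 (h): row=0 col=0 char='c'
After 10 (w): row=0 col=4 char='s'

Answer: sand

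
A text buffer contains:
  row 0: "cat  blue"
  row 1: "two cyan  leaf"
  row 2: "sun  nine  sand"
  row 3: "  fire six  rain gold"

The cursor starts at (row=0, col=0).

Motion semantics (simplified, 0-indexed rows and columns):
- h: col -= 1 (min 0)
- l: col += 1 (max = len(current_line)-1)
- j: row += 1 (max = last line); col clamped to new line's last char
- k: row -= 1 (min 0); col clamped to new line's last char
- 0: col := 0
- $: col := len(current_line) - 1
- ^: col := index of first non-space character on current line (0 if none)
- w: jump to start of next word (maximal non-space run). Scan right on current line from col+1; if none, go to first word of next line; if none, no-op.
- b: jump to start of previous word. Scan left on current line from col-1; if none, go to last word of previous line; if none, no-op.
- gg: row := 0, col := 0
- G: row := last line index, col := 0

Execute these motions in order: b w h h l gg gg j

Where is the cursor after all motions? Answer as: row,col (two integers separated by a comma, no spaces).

Answer: 1,0

Derivation:
After 1 (b): row=0 col=0 char='c'
After 2 (w): row=0 col=5 char='b'
After 3 (h): row=0 col=4 char='_'
After 4 (h): row=0 col=3 char='_'
After 5 (l): row=0 col=4 char='_'
After 6 (gg): row=0 col=0 char='c'
After 7 (gg): row=0 col=0 char='c'
After 8 (j): row=1 col=0 char='t'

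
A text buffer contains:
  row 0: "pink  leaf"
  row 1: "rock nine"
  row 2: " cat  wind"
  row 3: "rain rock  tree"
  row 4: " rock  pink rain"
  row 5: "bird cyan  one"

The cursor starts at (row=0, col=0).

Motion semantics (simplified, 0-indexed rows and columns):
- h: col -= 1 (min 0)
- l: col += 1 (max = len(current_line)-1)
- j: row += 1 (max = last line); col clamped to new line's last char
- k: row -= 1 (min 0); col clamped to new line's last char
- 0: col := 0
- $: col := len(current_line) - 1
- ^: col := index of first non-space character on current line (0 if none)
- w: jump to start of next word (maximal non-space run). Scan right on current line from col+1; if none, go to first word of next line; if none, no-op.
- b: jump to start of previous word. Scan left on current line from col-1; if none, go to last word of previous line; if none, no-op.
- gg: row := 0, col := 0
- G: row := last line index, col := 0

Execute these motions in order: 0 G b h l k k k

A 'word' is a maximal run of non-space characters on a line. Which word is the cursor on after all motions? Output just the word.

After 1 (0): row=0 col=0 char='p'
After 2 (G): row=5 col=0 char='b'
After 3 (b): row=4 col=12 char='r'
After 4 (h): row=4 col=11 char='_'
After 5 (l): row=4 col=12 char='r'
After 6 (k): row=3 col=12 char='r'
After 7 (k): row=2 col=9 char='d'
After 8 (k): row=1 col=8 char='e'

Answer: nine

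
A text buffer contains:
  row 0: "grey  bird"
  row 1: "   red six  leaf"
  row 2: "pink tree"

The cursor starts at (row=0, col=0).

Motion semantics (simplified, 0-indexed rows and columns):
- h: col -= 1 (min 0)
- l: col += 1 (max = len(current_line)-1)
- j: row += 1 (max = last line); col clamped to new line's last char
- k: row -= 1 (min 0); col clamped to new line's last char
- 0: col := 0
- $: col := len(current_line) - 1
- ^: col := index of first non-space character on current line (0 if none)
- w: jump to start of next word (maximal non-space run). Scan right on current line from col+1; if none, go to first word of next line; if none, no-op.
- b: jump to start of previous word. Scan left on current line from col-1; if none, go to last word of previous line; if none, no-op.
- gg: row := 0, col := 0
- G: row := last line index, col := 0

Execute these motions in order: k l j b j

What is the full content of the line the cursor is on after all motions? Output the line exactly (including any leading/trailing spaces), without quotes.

After 1 (k): row=0 col=0 char='g'
After 2 (l): row=0 col=1 char='r'
After 3 (j): row=1 col=1 char='_'
After 4 (b): row=0 col=6 char='b'
After 5 (j): row=1 col=6 char='_'

Answer:    red six  leaf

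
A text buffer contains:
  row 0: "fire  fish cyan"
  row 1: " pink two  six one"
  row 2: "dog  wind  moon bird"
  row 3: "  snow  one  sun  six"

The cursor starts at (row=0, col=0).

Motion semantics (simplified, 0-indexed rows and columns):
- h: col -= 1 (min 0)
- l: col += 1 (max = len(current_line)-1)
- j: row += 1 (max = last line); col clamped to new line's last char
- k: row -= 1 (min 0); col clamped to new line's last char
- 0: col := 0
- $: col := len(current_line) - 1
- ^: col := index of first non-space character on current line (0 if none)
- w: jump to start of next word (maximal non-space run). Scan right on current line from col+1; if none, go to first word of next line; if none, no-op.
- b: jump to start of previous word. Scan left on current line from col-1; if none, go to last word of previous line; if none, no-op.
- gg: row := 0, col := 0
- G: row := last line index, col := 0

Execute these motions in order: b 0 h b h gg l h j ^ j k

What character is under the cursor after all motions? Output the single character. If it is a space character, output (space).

After 1 (b): row=0 col=0 char='f'
After 2 (0): row=0 col=0 char='f'
After 3 (h): row=0 col=0 char='f'
After 4 (b): row=0 col=0 char='f'
After 5 (h): row=0 col=0 char='f'
After 6 (gg): row=0 col=0 char='f'
After 7 (l): row=0 col=1 char='i'
After 8 (h): row=0 col=0 char='f'
After 9 (j): row=1 col=0 char='_'
After 10 (^): row=1 col=1 char='p'
After 11 (j): row=2 col=1 char='o'
After 12 (k): row=1 col=1 char='p'

Answer: p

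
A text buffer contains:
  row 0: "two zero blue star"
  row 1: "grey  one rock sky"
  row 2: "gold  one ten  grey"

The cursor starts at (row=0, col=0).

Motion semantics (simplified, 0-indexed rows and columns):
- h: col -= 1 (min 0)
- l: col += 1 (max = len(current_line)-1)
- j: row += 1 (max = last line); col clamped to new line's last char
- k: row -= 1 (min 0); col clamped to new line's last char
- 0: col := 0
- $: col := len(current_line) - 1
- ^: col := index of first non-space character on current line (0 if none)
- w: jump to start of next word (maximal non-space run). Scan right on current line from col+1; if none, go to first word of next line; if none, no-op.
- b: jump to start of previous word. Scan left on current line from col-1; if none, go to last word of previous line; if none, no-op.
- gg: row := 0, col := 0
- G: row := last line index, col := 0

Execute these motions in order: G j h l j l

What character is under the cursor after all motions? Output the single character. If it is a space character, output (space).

Answer: l

Derivation:
After 1 (G): row=2 col=0 char='g'
After 2 (j): row=2 col=0 char='g'
After 3 (h): row=2 col=0 char='g'
After 4 (l): row=2 col=1 char='o'
After 5 (j): row=2 col=1 char='o'
After 6 (l): row=2 col=2 char='l'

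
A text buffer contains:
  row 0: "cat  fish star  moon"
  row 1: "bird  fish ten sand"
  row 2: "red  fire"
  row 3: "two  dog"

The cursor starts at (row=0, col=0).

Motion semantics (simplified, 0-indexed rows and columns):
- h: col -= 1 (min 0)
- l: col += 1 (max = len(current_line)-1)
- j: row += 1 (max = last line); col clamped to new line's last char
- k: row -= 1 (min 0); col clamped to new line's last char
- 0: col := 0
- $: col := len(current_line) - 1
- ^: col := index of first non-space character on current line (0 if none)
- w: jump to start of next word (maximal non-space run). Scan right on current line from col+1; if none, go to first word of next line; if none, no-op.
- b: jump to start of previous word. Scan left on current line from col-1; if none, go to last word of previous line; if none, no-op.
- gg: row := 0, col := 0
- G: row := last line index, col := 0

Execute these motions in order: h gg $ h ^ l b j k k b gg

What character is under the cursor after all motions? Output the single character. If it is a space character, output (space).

After 1 (h): row=0 col=0 char='c'
After 2 (gg): row=0 col=0 char='c'
After 3 ($): row=0 col=19 char='n'
After 4 (h): row=0 col=18 char='o'
After 5 (^): row=0 col=0 char='c'
After 6 (l): row=0 col=1 char='a'
After 7 (b): row=0 col=0 char='c'
After 8 (j): row=1 col=0 char='b'
After 9 (k): row=0 col=0 char='c'
After 10 (k): row=0 col=0 char='c'
After 11 (b): row=0 col=0 char='c'
After 12 (gg): row=0 col=0 char='c'

Answer: c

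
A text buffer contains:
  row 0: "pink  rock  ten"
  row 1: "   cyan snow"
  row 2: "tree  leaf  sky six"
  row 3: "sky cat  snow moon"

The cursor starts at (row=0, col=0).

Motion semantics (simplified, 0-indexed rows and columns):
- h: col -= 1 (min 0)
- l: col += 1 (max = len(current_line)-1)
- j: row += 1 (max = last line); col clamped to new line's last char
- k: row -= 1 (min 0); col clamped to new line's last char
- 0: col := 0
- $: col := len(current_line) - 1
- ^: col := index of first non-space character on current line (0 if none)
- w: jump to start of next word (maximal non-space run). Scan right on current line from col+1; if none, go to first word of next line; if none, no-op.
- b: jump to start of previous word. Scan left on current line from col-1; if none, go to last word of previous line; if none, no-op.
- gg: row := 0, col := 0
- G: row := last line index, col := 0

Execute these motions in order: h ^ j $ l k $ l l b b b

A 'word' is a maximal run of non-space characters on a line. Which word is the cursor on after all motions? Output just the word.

After 1 (h): row=0 col=0 char='p'
After 2 (^): row=0 col=0 char='p'
After 3 (j): row=1 col=0 char='_'
After 4 ($): row=1 col=11 char='w'
After 5 (l): row=1 col=11 char='w'
After 6 (k): row=0 col=11 char='_'
After 7 ($): row=0 col=14 char='n'
After 8 (l): row=0 col=14 char='n'
After 9 (l): row=0 col=14 char='n'
After 10 (b): row=0 col=12 char='t'
After 11 (b): row=0 col=6 char='r'
After 12 (b): row=0 col=0 char='p'

Answer: pink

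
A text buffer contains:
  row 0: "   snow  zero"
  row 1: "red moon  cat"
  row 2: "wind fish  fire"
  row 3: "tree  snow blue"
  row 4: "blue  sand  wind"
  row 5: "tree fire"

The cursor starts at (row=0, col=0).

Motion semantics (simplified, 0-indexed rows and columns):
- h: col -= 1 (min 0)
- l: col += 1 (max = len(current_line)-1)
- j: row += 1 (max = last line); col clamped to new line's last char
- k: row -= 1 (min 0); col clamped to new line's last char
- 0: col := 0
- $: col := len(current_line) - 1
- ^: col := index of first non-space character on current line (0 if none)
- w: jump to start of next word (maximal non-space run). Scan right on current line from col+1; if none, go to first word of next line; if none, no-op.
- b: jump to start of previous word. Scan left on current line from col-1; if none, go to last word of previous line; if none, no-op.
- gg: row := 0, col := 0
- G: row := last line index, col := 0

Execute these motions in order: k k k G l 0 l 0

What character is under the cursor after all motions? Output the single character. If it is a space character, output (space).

Answer: t

Derivation:
After 1 (k): row=0 col=0 char='_'
After 2 (k): row=0 col=0 char='_'
After 3 (k): row=0 col=0 char='_'
After 4 (G): row=5 col=0 char='t'
After 5 (l): row=5 col=1 char='r'
After 6 (0): row=5 col=0 char='t'
After 7 (l): row=5 col=1 char='r'
After 8 (0): row=5 col=0 char='t'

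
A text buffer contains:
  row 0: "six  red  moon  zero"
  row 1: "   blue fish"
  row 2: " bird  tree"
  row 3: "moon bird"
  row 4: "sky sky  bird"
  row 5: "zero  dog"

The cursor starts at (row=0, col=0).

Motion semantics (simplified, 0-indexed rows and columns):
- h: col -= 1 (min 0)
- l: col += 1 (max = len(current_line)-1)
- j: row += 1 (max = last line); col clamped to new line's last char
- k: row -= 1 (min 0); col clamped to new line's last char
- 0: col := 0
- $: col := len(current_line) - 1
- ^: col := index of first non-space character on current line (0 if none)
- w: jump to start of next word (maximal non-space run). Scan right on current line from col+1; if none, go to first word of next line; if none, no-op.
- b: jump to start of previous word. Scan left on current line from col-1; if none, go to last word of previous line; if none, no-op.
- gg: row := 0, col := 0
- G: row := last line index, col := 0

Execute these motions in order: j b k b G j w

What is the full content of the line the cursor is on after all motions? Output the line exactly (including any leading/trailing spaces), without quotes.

After 1 (j): row=1 col=0 char='_'
After 2 (b): row=0 col=16 char='z'
After 3 (k): row=0 col=16 char='z'
After 4 (b): row=0 col=10 char='m'
After 5 (G): row=5 col=0 char='z'
After 6 (j): row=5 col=0 char='z'
After 7 (w): row=5 col=6 char='d'

Answer: zero  dog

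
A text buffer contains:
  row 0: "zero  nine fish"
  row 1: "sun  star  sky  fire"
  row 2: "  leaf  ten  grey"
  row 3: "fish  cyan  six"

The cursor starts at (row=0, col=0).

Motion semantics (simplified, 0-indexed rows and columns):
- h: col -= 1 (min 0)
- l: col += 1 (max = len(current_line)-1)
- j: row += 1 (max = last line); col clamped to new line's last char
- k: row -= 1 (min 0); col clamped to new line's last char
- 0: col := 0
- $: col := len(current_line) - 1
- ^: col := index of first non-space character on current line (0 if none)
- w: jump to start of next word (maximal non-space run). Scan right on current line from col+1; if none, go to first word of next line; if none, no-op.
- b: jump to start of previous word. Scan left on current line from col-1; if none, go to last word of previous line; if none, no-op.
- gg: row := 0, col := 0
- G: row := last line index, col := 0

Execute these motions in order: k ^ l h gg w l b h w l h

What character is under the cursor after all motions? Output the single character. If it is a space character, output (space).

Answer: n

Derivation:
After 1 (k): row=0 col=0 char='z'
After 2 (^): row=0 col=0 char='z'
After 3 (l): row=0 col=1 char='e'
After 4 (h): row=0 col=0 char='z'
After 5 (gg): row=0 col=0 char='z'
After 6 (w): row=0 col=6 char='n'
After 7 (l): row=0 col=7 char='i'
After 8 (b): row=0 col=6 char='n'
After 9 (h): row=0 col=5 char='_'
After 10 (w): row=0 col=6 char='n'
After 11 (l): row=0 col=7 char='i'
After 12 (h): row=0 col=6 char='n'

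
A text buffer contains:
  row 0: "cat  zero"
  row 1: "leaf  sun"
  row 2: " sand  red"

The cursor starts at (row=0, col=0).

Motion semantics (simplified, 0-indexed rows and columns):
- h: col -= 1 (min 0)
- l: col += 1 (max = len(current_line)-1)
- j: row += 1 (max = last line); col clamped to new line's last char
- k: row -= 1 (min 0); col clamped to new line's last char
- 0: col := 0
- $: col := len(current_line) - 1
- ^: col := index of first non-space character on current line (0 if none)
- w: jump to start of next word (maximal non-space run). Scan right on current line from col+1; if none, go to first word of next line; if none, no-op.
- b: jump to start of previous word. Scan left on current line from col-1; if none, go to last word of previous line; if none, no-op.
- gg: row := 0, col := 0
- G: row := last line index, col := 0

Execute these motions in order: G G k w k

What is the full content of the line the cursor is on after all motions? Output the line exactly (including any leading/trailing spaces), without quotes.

After 1 (G): row=2 col=0 char='_'
After 2 (G): row=2 col=0 char='_'
After 3 (k): row=1 col=0 char='l'
After 4 (w): row=1 col=6 char='s'
After 5 (k): row=0 col=6 char='e'

Answer: cat  zero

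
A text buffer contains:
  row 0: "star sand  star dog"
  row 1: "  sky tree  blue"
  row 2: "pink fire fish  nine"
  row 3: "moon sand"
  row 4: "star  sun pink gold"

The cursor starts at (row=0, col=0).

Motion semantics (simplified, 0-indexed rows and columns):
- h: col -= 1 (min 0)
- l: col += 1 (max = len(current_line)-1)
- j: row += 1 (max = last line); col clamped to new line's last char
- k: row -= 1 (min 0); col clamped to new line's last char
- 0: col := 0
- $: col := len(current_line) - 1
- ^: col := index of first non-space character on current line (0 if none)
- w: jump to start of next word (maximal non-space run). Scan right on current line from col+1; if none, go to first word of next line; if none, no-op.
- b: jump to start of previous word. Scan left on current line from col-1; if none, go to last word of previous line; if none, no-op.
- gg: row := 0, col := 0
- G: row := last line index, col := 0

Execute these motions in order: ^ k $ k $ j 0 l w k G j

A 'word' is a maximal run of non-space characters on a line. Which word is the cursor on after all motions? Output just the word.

After 1 (^): row=0 col=0 char='s'
After 2 (k): row=0 col=0 char='s'
After 3 ($): row=0 col=18 char='g'
After 4 (k): row=0 col=18 char='g'
After 5 ($): row=0 col=18 char='g'
After 6 (j): row=1 col=15 char='e'
After 7 (0): row=1 col=0 char='_'
After 8 (l): row=1 col=1 char='_'
After 9 (w): row=1 col=2 char='s'
After 10 (k): row=0 col=2 char='a'
After 11 (G): row=4 col=0 char='s'
After 12 (j): row=4 col=0 char='s'

Answer: star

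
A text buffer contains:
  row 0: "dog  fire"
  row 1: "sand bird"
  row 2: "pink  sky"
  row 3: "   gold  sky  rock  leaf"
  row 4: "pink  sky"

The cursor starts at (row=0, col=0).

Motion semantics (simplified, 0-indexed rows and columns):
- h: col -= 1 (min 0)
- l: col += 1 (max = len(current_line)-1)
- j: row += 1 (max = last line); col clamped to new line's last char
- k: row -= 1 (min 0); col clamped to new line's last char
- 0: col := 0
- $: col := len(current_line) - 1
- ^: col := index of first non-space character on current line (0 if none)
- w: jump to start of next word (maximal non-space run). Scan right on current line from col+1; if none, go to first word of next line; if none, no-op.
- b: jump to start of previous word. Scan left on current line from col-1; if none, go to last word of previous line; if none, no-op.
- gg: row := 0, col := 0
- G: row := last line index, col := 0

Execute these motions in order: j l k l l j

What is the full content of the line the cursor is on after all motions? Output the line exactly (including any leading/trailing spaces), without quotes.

After 1 (j): row=1 col=0 char='s'
After 2 (l): row=1 col=1 char='a'
After 3 (k): row=0 col=1 char='o'
After 4 (l): row=0 col=2 char='g'
After 5 (l): row=0 col=3 char='_'
After 6 (j): row=1 col=3 char='d'

Answer: sand bird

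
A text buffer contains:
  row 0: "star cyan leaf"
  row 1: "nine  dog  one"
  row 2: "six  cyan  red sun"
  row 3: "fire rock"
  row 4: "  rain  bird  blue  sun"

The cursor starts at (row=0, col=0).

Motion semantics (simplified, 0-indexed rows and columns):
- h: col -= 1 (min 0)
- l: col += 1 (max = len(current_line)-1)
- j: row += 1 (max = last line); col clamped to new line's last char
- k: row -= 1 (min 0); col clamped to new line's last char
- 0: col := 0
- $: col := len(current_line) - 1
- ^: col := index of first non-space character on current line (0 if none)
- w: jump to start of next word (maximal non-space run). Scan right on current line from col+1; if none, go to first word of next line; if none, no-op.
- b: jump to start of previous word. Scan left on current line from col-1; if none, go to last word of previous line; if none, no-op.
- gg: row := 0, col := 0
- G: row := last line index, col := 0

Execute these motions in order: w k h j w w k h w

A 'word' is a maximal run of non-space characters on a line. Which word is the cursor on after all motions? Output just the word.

After 1 (w): row=0 col=5 char='c'
After 2 (k): row=0 col=5 char='c'
After 3 (h): row=0 col=4 char='_'
After 4 (j): row=1 col=4 char='_'
After 5 (w): row=1 col=6 char='d'
After 6 (w): row=1 col=11 char='o'
After 7 (k): row=0 col=11 char='e'
After 8 (h): row=0 col=10 char='l'
After 9 (w): row=1 col=0 char='n'

Answer: nine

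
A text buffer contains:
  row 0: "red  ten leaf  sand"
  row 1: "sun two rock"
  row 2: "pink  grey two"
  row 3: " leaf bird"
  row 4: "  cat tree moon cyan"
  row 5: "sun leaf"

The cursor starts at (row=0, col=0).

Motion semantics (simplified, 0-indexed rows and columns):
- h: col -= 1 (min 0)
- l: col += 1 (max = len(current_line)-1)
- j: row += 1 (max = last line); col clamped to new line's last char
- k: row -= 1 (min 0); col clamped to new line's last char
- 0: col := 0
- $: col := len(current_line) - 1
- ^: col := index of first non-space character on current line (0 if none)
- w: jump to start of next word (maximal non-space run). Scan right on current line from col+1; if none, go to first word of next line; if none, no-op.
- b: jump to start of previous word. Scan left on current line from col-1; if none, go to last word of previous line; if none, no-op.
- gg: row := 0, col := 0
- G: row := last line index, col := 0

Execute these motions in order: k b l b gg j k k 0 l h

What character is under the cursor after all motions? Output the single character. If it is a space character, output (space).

After 1 (k): row=0 col=0 char='r'
After 2 (b): row=0 col=0 char='r'
After 3 (l): row=0 col=1 char='e'
After 4 (b): row=0 col=0 char='r'
After 5 (gg): row=0 col=0 char='r'
After 6 (j): row=1 col=0 char='s'
After 7 (k): row=0 col=0 char='r'
After 8 (k): row=0 col=0 char='r'
After 9 (0): row=0 col=0 char='r'
After 10 (l): row=0 col=1 char='e'
After 11 (h): row=0 col=0 char='r'

Answer: r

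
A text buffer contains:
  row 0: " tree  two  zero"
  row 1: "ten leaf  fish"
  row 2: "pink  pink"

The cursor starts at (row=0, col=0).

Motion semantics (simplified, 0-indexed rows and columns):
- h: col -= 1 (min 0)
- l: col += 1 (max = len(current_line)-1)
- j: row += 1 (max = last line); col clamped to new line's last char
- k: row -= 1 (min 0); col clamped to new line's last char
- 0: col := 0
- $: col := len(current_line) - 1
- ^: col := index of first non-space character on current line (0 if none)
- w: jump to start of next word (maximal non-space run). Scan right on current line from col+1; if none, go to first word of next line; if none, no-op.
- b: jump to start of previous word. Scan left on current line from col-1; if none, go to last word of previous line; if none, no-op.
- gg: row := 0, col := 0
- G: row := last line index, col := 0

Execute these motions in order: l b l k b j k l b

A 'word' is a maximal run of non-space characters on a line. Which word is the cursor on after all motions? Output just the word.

Answer: tree

Derivation:
After 1 (l): row=0 col=1 char='t'
After 2 (b): row=0 col=1 char='t'
After 3 (l): row=0 col=2 char='r'
After 4 (k): row=0 col=2 char='r'
After 5 (b): row=0 col=1 char='t'
After 6 (j): row=1 col=1 char='e'
After 7 (k): row=0 col=1 char='t'
After 8 (l): row=0 col=2 char='r'
After 9 (b): row=0 col=1 char='t'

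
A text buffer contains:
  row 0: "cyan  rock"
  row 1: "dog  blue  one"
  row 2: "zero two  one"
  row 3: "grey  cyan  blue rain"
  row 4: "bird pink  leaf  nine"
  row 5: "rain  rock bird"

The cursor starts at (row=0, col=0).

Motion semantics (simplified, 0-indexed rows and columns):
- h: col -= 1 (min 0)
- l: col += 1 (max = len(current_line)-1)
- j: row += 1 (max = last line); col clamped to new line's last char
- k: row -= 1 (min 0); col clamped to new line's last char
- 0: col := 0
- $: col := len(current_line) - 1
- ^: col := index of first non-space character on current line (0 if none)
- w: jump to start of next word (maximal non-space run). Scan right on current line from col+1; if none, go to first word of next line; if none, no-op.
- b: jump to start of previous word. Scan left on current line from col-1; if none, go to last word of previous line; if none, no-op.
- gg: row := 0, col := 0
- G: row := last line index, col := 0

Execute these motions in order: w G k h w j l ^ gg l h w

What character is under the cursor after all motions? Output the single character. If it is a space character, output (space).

After 1 (w): row=0 col=6 char='r'
After 2 (G): row=5 col=0 char='r'
After 3 (k): row=4 col=0 char='b'
After 4 (h): row=4 col=0 char='b'
After 5 (w): row=4 col=5 char='p'
After 6 (j): row=5 col=5 char='_'
After 7 (l): row=5 col=6 char='r'
After 8 (^): row=5 col=0 char='r'
After 9 (gg): row=0 col=0 char='c'
After 10 (l): row=0 col=1 char='y'
After 11 (h): row=0 col=0 char='c'
After 12 (w): row=0 col=6 char='r'

Answer: r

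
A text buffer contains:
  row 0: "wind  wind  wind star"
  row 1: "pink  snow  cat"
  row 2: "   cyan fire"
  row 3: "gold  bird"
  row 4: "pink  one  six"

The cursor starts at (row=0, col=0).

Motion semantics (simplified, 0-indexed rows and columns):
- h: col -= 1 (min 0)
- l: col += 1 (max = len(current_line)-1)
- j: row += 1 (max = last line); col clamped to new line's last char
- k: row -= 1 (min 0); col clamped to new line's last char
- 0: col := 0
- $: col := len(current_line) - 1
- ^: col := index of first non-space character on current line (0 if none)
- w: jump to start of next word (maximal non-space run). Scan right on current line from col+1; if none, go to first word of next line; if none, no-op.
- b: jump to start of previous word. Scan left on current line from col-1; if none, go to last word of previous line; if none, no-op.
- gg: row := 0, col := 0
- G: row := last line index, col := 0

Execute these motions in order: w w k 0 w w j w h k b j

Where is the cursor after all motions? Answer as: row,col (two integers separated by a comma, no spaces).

After 1 (w): row=0 col=6 char='w'
After 2 (w): row=0 col=12 char='w'
After 3 (k): row=0 col=12 char='w'
After 4 (0): row=0 col=0 char='w'
After 5 (w): row=0 col=6 char='w'
After 6 (w): row=0 col=12 char='w'
After 7 (j): row=1 col=12 char='c'
After 8 (w): row=2 col=3 char='c'
After 9 (h): row=2 col=2 char='_'
After 10 (k): row=1 col=2 char='n'
After 11 (b): row=1 col=0 char='p'
After 12 (j): row=2 col=0 char='_'

Answer: 2,0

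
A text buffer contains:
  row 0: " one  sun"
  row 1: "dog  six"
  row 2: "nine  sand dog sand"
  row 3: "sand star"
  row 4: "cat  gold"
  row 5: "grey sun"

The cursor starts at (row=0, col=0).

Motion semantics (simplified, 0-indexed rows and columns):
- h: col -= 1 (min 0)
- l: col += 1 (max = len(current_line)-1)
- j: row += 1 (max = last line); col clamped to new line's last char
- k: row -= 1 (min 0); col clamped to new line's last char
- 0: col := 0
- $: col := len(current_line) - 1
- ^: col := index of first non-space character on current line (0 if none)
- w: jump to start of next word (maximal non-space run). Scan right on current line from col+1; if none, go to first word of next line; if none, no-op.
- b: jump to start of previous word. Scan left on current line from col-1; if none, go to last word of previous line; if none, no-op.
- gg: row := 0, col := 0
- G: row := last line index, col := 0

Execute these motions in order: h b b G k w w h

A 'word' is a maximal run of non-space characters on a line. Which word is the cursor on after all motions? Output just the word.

Answer: grey

Derivation:
After 1 (h): row=0 col=0 char='_'
After 2 (b): row=0 col=0 char='_'
After 3 (b): row=0 col=0 char='_'
After 4 (G): row=5 col=0 char='g'
After 5 (k): row=4 col=0 char='c'
After 6 (w): row=4 col=5 char='g'
After 7 (w): row=5 col=0 char='g'
After 8 (h): row=5 col=0 char='g'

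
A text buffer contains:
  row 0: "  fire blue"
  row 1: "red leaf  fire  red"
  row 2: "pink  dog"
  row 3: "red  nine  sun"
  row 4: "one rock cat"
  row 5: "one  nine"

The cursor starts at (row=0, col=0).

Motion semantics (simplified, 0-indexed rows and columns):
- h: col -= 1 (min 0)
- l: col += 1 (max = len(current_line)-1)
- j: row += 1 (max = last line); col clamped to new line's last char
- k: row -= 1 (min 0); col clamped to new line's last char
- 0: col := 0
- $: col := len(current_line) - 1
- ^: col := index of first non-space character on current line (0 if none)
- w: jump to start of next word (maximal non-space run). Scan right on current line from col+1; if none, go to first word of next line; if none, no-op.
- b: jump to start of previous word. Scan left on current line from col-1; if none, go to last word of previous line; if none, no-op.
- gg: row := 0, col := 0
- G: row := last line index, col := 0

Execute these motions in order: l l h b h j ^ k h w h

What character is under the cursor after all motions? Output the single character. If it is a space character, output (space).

After 1 (l): row=0 col=1 char='_'
After 2 (l): row=0 col=2 char='f'
After 3 (h): row=0 col=1 char='_'
After 4 (b): row=0 col=1 char='_'
After 5 (h): row=0 col=0 char='_'
After 6 (j): row=1 col=0 char='r'
After 7 (^): row=1 col=0 char='r'
After 8 (k): row=0 col=0 char='_'
After 9 (h): row=0 col=0 char='_'
After 10 (w): row=0 col=2 char='f'
After 11 (h): row=0 col=1 char='_'

Answer: (space)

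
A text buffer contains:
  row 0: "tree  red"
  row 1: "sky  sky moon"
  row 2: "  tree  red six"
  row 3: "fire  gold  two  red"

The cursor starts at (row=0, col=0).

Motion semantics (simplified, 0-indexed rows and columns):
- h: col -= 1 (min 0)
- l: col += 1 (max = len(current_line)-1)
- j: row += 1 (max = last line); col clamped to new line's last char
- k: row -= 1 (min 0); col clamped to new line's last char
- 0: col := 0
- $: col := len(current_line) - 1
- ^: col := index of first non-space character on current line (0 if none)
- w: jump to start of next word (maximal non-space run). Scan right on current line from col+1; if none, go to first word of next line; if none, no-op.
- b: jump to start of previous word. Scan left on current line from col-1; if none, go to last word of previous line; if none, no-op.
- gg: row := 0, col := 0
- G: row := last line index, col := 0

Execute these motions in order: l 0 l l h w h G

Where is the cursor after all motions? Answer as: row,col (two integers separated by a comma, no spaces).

After 1 (l): row=0 col=1 char='r'
After 2 (0): row=0 col=0 char='t'
After 3 (l): row=0 col=1 char='r'
After 4 (l): row=0 col=2 char='e'
After 5 (h): row=0 col=1 char='r'
After 6 (w): row=0 col=6 char='r'
After 7 (h): row=0 col=5 char='_'
After 8 (G): row=3 col=0 char='f'

Answer: 3,0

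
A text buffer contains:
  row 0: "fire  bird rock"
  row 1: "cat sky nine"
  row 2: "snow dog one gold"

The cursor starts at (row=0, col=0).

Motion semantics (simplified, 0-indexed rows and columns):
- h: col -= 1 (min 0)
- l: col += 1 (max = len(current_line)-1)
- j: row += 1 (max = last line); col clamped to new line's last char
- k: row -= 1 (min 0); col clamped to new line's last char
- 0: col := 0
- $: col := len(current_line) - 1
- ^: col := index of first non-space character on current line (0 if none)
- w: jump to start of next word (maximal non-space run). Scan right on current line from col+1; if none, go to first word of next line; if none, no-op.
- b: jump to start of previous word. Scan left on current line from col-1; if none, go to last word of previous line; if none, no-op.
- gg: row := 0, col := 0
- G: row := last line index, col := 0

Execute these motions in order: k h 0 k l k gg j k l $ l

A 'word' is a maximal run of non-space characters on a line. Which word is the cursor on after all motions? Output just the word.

After 1 (k): row=0 col=0 char='f'
After 2 (h): row=0 col=0 char='f'
After 3 (0): row=0 col=0 char='f'
After 4 (k): row=0 col=0 char='f'
After 5 (l): row=0 col=1 char='i'
After 6 (k): row=0 col=1 char='i'
After 7 (gg): row=0 col=0 char='f'
After 8 (j): row=1 col=0 char='c'
After 9 (k): row=0 col=0 char='f'
After 10 (l): row=0 col=1 char='i'
After 11 ($): row=0 col=14 char='k'
After 12 (l): row=0 col=14 char='k'

Answer: rock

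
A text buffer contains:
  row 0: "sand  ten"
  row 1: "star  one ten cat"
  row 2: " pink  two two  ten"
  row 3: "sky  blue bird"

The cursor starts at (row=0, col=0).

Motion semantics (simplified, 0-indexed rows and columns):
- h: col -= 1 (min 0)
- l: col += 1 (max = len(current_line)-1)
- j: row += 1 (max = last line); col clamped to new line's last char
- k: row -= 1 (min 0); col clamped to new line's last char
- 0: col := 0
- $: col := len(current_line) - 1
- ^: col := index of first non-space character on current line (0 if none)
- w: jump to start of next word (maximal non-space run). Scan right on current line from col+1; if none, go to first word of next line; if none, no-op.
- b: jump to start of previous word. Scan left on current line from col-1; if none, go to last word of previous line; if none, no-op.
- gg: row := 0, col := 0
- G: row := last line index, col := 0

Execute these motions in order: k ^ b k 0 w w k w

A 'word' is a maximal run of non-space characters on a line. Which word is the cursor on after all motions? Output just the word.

Answer: ten

Derivation:
After 1 (k): row=0 col=0 char='s'
After 2 (^): row=0 col=0 char='s'
After 3 (b): row=0 col=0 char='s'
After 4 (k): row=0 col=0 char='s'
After 5 (0): row=0 col=0 char='s'
After 6 (w): row=0 col=6 char='t'
After 7 (w): row=1 col=0 char='s'
After 8 (k): row=0 col=0 char='s'
After 9 (w): row=0 col=6 char='t'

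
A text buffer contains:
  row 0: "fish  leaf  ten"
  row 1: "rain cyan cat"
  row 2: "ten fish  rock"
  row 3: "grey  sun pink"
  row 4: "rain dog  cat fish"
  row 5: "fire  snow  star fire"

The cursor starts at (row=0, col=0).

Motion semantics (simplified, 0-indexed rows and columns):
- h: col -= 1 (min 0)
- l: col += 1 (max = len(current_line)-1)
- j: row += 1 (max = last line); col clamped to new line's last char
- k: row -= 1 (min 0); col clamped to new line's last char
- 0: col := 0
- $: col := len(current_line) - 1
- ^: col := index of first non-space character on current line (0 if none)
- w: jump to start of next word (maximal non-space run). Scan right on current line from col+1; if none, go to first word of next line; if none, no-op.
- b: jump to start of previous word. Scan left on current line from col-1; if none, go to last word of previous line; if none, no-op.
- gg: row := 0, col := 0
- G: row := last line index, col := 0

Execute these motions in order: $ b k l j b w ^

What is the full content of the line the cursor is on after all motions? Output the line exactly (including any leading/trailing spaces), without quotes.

Answer: ten fish  rock

Derivation:
After 1 ($): row=0 col=14 char='n'
After 2 (b): row=0 col=12 char='t'
After 3 (k): row=0 col=12 char='t'
After 4 (l): row=0 col=13 char='e'
After 5 (j): row=1 col=12 char='t'
After 6 (b): row=1 col=10 char='c'
After 7 (w): row=2 col=0 char='t'
After 8 (^): row=2 col=0 char='t'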